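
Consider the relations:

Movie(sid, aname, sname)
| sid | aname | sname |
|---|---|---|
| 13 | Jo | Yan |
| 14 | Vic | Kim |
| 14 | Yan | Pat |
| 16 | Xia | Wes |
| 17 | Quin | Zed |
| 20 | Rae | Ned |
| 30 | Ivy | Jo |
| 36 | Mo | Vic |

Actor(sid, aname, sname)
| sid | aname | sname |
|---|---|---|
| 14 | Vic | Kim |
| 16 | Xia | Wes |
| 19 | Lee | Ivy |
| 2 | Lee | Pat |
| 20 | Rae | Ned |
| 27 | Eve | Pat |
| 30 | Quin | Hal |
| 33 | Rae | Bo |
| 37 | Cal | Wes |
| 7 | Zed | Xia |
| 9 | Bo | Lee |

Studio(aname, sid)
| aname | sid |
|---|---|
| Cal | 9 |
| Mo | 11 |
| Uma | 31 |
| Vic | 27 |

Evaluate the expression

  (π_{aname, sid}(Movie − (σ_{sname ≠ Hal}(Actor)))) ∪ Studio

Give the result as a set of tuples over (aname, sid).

{(Cal, 9), (Ivy, 30), (Jo, 13), (Mo, 11), (Mo, 36), (Quin, 17), (Uma, 31), (Vic, 27), (Yan, 14)}

Apply σ_{sname ≠ Hal}; surviving tuples: {(14, Vic, Kim), (16, Xia, Wes), (19, Lee, Ivy), (2, Lee, Pat), (20, Rae, Ned), (27, Eve, Pat), (33, Rae, Bo), (37, Cal, Wes), (7, Zed, Xia), (9, Bo, Lee)}
Taking the difference: {(13, Jo, Yan), (14, Yan, Pat), (17, Quin, Zed), (30, Ivy, Jo), (36, Mo, Vic)}
π_{aname, sid} gives {(Ivy, 30), (Jo, 13), (Mo, 36), (Quin, 17), (Yan, 14)}.
Taking the union: {(Cal, 9), (Ivy, 30), (Jo, 13), (Mo, 11), (Mo, 36), (Quin, 17), (Uma, 31), (Vic, 27), (Yan, 14)}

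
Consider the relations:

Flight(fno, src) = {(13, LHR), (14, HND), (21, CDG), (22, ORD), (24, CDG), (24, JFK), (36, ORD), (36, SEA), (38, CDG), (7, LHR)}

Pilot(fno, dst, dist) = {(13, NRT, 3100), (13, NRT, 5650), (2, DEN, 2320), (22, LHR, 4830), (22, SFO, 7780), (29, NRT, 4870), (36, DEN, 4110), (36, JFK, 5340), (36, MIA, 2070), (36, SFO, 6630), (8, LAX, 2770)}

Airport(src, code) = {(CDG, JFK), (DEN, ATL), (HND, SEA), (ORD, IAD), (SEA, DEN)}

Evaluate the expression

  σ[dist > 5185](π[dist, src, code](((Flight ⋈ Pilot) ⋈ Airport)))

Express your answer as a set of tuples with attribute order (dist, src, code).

{(5340, ORD, IAD), (5340, SEA, DEN), (6630, ORD, IAD), (6630, SEA, DEN), (7780, ORD, IAD)}

Joining Flight and Pilot on fno yields {(13, LHR, NRT, 3100), (13, LHR, NRT, 5650), (22, ORD, LHR, 4830), (22, ORD, SFO, 7780), (36, ORD, DEN, 4110), (36, ORD, JFK, 5340), (36, ORD, MIA, 2070), (36, ORD, SFO, 6630), (36, SEA, DEN, 4110), (36, SEA, JFK, 5340), (36, SEA, MIA, 2070), (36, SEA, SFO, 6630)}.
Joining (Flight ⋈ Pilot) and Airport on src yields {(22, ORD, LHR, 4830, IAD), (22, ORD, SFO, 7780, IAD), (36, ORD, DEN, 4110, IAD), (36, ORD, JFK, 5340, IAD), (36, ORD, MIA, 2070, IAD), (36, ORD, SFO, 6630, IAD), (36, SEA, DEN, 4110, DEN), (36, SEA, JFK, 5340, DEN), (36, SEA, MIA, 2070, DEN), (36, SEA, SFO, 6630, DEN)}.
Keep only column(s) dist, src, code: {(2070, ORD, IAD), (2070, SEA, DEN), (4110, ORD, IAD), (4110, SEA, DEN), (4830, ORD, IAD), (5340, ORD, IAD), (5340, SEA, DEN), (6630, ORD, IAD), (6630, SEA, DEN), (7780, ORD, IAD)}
Selection dist > 5185: {(5340, ORD, IAD), (5340, SEA, DEN), (6630, ORD, IAD), (6630, SEA, DEN), (7780, ORD, IAD)}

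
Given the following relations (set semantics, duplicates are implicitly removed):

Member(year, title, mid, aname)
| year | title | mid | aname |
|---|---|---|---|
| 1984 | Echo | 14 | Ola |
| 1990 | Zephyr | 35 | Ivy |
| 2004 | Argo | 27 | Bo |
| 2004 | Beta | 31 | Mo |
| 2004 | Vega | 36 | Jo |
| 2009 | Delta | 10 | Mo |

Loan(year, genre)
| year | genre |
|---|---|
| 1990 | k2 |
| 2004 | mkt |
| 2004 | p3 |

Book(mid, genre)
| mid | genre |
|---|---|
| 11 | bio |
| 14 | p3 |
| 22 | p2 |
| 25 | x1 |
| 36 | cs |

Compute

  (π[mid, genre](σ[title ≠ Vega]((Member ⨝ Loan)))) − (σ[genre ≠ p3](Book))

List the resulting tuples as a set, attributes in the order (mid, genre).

{(27, mkt), (27, p3), (31, mkt), (31, p3), (35, k2)}

Natural join on year: {(1990, Zephyr, 35, Ivy, k2), (2004, Argo, 27, Bo, mkt), (2004, Argo, 27, Bo, p3), (2004, Beta, 31, Mo, mkt), (2004, Beta, 31, Mo, p3), (2004, Vega, 36, Jo, mkt), (2004, Vega, 36, Jo, p3)}
Filtering on title ≠ Vega leaves {(1990, Zephyr, 35, Ivy, k2), (2004, Argo, 27, Bo, mkt), (2004, Argo, 27, Bo, p3), (2004, Beta, 31, Mo, mkt), (2004, Beta, 31, Mo, p3)}.
π[mid, genre]: project onto (mid, genre) → {(27, mkt), (27, p3), (31, mkt), (31, p3), (35, k2)}
Filtering on genre ≠ p3 leaves {(11, bio), (22, p2), (25, x1), (36, cs)}.
Difference: {(27, mkt), (27, p3), (31, mkt), (31, p3), (35, k2)} with {(11, bio), (22, p2), (25, x1), (36, cs)} → {(27, mkt), (27, p3), (31, mkt), (31, p3), (35, k2)}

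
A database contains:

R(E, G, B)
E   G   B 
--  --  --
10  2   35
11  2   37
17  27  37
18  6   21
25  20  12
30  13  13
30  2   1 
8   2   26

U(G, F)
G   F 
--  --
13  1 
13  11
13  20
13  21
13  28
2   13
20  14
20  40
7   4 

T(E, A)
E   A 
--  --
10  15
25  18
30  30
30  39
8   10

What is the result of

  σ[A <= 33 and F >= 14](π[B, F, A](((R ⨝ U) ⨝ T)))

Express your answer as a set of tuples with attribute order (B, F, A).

{(12, 14, 18), (12, 40, 18), (13, 20, 30), (13, 21, 30), (13, 28, 30)}

R ⋈ U (natural join on G): {(10, 2, 35, 13), (11, 2, 37, 13), (25, 20, 12, 14), (25, 20, 12, 40), (30, 13, 13, 1), (30, 13, 13, 11), (30, 13, 13, 20), (30, 13, 13, 21), (30, 13, 13, 28), (30, 2, 1, 13), (8, 2, 26, 13)}
(R ⨝ U) ⋈ T (natural join on E): {(10, 2, 35, 13, 15), (25, 20, 12, 14, 18), (25, 20, 12, 40, 18), (30, 13, 13, 1, 30), (30, 13, 13, 1, 39), (30, 13, 13, 11, 30), (30, 13, 13, 11, 39), (30, 13, 13, 20, 30), (30, 13, 13, 20, 39), (30, 13, 13, 21, 30), (30, 13, 13, 21, 39), (30, 13, 13, 28, 30), (30, 13, 13, 28, 39), (30, 2, 1, 13, 30), (30, 2, 1, 13, 39), (8, 2, 26, 13, 10)}
Projecting to B, F, A: {(1, 13, 30), (1, 13, 39), (12, 14, 18), (12, 40, 18), (13, 1, 30), (13, 1, 39), (13, 11, 30), (13, 11, 39), (13, 20, 30), (13, 20, 39), (13, 21, 30), (13, 21, 39), (13, 28, 30), (13, 28, 39), (26, 13, 10), (35, 13, 15)}
Apply σ_{A <= 33 and F >= 14}; surviving tuples: {(12, 14, 18), (12, 40, 18), (13, 20, 30), (13, 21, 30), (13, 28, 30)}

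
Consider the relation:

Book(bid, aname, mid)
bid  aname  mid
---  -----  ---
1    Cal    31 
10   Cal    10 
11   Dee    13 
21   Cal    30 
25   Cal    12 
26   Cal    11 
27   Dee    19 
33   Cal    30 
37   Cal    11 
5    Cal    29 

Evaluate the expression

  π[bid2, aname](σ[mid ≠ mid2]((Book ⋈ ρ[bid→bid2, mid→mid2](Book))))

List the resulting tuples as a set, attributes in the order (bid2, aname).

ρ[bid→bid2, mid→mid2]: schema becomes (bid2, aname, mid2); tuples unchanged.
Natural join on aname: {(1, Cal, 31, 1, 31), (1, Cal, 31, 10, 10), (1, Cal, 31, 21, 30), (1, Cal, 31, 25, 12), (1, Cal, 31, 26, 11), (1, Cal, 31, 33, 30), (1, Cal, 31, 37, 11), (1, Cal, 31, 5, 29), (10, Cal, 10, 1, 31), (10, Cal, 10, 10, 10), (10, Cal, 10, 21, 30), (10, Cal, 10, 25, 12), (10, Cal, 10, 26, 11), (10, Cal, 10, 33, 30), (10, Cal, 10, 37, 11), (10, Cal, 10, 5, 29), (11, Dee, 13, 11, 13), (11, Dee, 13, 27, 19), (21, Cal, 30, 1, 31), (21, Cal, 30, 10, 10), (21, Cal, 30, 21, 30), (21, Cal, 30, 25, 12), (21, Cal, 30, 26, 11), (21, Cal, 30, 33, 30), (21, Cal, 30, 37, 11), (21, Cal, 30, 5, 29), (25, Cal, 12, 1, 31), (25, Cal, 12, 10, 10), (25, Cal, 12, 21, 30), (25, Cal, 12, 25, 12), (25, Cal, 12, 26, 11), (25, Cal, 12, 33, 30), (25, Cal, 12, 37, 11), (25, Cal, 12, 5, 29), (26, Cal, 11, 1, 31), (26, Cal, 11, 10, 10), (26, Cal, 11, 21, 30), (26, Cal, 11, 25, 12), (26, Cal, 11, 26, 11), (26, Cal, 11, 33, 30), (26, Cal, 11, 37, 11), (26, Cal, 11, 5, 29), (27, Dee, 19, 11, 13), (27, Dee, 19, 27, 19), (33, Cal, 30, 1, 31), (33, Cal, 30, 10, 10), (33, Cal, 30, 21, 30), (33, Cal, 30, 25, 12), (33, Cal, 30, 26, 11), (33, Cal, 30, 33, 30), (33, Cal, 30, 37, 11), (33, Cal, 30, 5, 29), (37, Cal, 11, 1, 31), (37, Cal, 11, 10, 10), (37, Cal, 11, 21, 30), (37, Cal, 11, 25, 12), (37, Cal, 11, 26, 11), (37, Cal, 11, 33, 30), (37, Cal, 11, 37, 11), (37, Cal, 11, 5, 29), (5, Cal, 29, 1, 31), (5, Cal, 29, 10, 10), (5, Cal, 29, 21, 30), (5, Cal, 29, 25, 12), (5, Cal, 29, 26, 11), (5, Cal, 29, 33, 30), (5, Cal, 29, 37, 11), (5, Cal, 29, 5, 29)}
Filtering on mid ≠ mid2 leaves {(1, Cal, 31, 10, 10), (1, Cal, 31, 21, 30), (1, Cal, 31, 25, 12), (1, Cal, 31, 26, 11), (1, Cal, 31, 33, 30), (1, Cal, 31, 37, 11), (1, Cal, 31, 5, 29), (10, Cal, 10, 1, 31), (10, Cal, 10, 21, 30), (10, Cal, 10, 25, 12), (10, Cal, 10, 26, 11), (10, Cal, 10, 33, 30), (10, Cal, 10, 37, 11), (10, Cal, 10, 5, 29), (11, Dee, 13, 27, 19), (21, Cal, 30, 1, 31), (21, Cal, 30, 10, 10), (21, Cal, 30, 25, 12), (21, Cal, 30, 26, 11), (21, Cal, 30, 37, 11), (21, Cal, 30, 5, 29), (25, Cal, 12, 1, 31), (25, Cal, 12, 10, 10), (25, Cal, 12, 21, 30), (25, Cal, 12, 26, 11), (25, Cal, 12, 33, 30), (25, Cal, 12, 37, 11), (25, Cal, 12, 5, 29), (26, Cal, 11, 1, 31), (26, Cal, 11, 10, 10), (26, Cal, 11, 21, 30), (26, Cal, 11, 25, 12), (26, Cal, 11, 33, 30), (26, Cal, 11, 5, 29), (27, Dee, 19, 11, 13), (33, Cal, 30, 1, 31), (33, Cal, 30, 10, 10), (33, Cal, 30, 25, 12), (33, Cal, 30, 26, 11), (33, Cal, 30, 37, 11), (33, Cal, 30, 5, 29), (37, Cal, 11, 1, 31), (37, Cal, 11, 10, 10), (37, Cal, 11, 21, 30), (37, Cal, 11, 25, 12), (37, Cal, 11, 33, 30), (37, Cal, 11, 5, 29), (5, Cal, 29, 1, 31), (5, Cal, 29, 10, 10), (5, Cal, 29, 21, 30), (5, Cal, 29, 25, 12), (5, Cal, 29, 26, 11), (5, Cal, 29, 33, 30), (5, Cal, 29, 37, 11)}.
Keep only column(s) bid2, aname (44 duplicate(s) eliminated): {(1, Cal), (10, Cal), (11, Dee), (21, Cal), (25, Cal), (26, Cal), (27, Dee), (33, Cal), (37, Cal), (5, Cal)}

{(1, Cal), (10, Cal), (11, Dee), (21, Cal), (25, Cal), (26, Cal), (27, Dee), (33, Cal), (37, Cal), (5, Cal)}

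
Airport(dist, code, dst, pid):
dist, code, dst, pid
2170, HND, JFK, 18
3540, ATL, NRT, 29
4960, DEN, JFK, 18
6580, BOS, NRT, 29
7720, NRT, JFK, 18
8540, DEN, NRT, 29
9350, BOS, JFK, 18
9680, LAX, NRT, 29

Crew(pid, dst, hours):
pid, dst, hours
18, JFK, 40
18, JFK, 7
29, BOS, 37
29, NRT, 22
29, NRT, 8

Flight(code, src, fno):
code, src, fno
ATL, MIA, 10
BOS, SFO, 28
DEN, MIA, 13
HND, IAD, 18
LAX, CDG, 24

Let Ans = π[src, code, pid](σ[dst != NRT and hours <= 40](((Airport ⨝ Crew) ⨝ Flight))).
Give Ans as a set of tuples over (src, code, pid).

Joining Airport and Crew on dst, pid yields {(2170, HND, JFK, 18, 40), (2170, HND, JFK, 18, 7), (3540, ATL, NRT, 29, 22), (3540, ATL, NRT, 29, 8), (4960, DEN, JFK, 18, 40), (4960, DEN, JFK, 18, 7), (6580, BOS, NRT, 29, 22), (6580, BOS, NRT, 29, 8), (7720, NRT, JFK, 18, 40), (7720, NRT, JFK, 18, 7), (8540, DEN, NRT, 29, 22), (8540, DEN, NRT, 29, 8), (9350, BOS, JFK, 18, 40), (9350, BOS, JFK, 18, 7), (9680, LAX, NRT, 29, 22), (9680, LAX, NRT, 29, 8)}.
Joining (Airport ⨝ Crew) and Flight on code yields {(2170, HND, JFK, 18, 40, IAD, 18), (2170, HND, JFK, 18, 7, IAD, 18), (3540, ATL, NRT, 29, 22, MIA, 10), (3540, ATL, NRT, 29, 8, MIA, 10), (4960, DEN, JFK, 18, 40, MIA, 13), (4960, DEN, JFK, 18, 7, MIA, 13), (6580, BOS, NRT, 29, 22, SFO, 28), (6580, BOS, NRT, 29, 8, SFO, 28), (8540, DEN, NRT, 29, 22, MIA, 13), (8540, DEN, NRT, 29, 8, MIA, 13), (9350, BOS, JFK, 18, 40, SFO, 28), (9350, BOS, JFK, 18, 7, SFO, 28), (9680, LAX, NRT, 29, 22, CDG, 24), (9680, LAX, NRT, 29, 8, CDG, 24)}.
Apply σ_{dst != NRT and hours <= 40}; surviving tuples: {(2170, HND, JFK, 18, 40, IAD, 18), (2170, HND, JFK, 18, 7, IAD, 18), (4960, DEN, JFK, 18, 40, MIA, 13), (4960, DEN, JFK, 18, 7, MIA, 13), (9350, BOS, JFK, 18, 40, SFO, 28), (9350, BOS, JFK, 18, 7, SFO, 28)}
π[src, code, pid]: project onto (src, code, pid) (3 duplicate(s) eliminated) → {(IAD, HND, 18), (MIA, DEN, 18), (SFO, BOS, 18)}

{(IAD, HND, 18), (MIA, DEN, 18), (SFO, BOS, 18)}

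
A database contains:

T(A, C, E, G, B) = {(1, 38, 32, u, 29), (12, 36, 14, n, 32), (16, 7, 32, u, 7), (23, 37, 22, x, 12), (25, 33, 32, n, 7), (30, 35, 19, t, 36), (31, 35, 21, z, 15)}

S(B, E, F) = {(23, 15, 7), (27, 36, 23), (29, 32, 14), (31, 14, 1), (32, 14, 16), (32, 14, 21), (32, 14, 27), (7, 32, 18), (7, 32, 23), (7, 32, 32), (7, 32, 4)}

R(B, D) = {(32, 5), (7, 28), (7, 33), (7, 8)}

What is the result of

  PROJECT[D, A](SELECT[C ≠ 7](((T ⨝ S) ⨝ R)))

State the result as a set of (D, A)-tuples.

Joining T and S on E, B yields {(1, 38, 32, u, 29, 14), (12, 36, 14, n, 32, 16), (12, 36, 14, n, 32, 21), (12, 36, 14, n, 32, 27), (16, 7, 32, u, 7, 18), (16, 7, 32, u, 7, 23), (16, 7, 32, u, 7, 32), (16, 7, 32, u, 7, 4), (25, 33, 32, n, 7, 18), (25, 33, 32, n, 7, 23), (25, 33, 32, n, 7, 32), (25, 33, 32, n, 7, 4)}.
Joining (T ⨝ S) and R on B yields {(12, 36, 14, n, 32, 16, 5), (12, 36, 14, n, 32, 21, 5), (12, 36, 14, n, 32, 27, 5), (16, 7, 32, u, 7, 18, 28), (16, 7, 32, u, 7, 18, 33), (16, 7, 32, u, 7, 18, 8), (16, 7, 32, u, 7, 23, 28), (16, 7, 32, u, 7, 23, 33), (16, 7, 32, u, 7, 23, 8), (16, 7, 32, u, 7, 32, 28), (16, 7, 32, u, 7, 32, 33), (16, 7, 32, u, 7, 32, 8), (16, 7, 32, u, 7, 4, 28), (16, 7, 32, u, 7, 4, 33), (16, 7, 32, u, 7, 4, 8), (25, 33, 32, n, 7, 18, 28), (25, 33, 32, n, 7, 18, 33), (25, 33, 32, n, 7, 18, 8), (25, 33, 32, n, 7, 23, 28), (25, 33, 32, n, 7, 23, 33), (25, 33, 32, n, 7, 23, 8), (25, 33, 32, n, 7, 32, 28), (25, 33, 32, n, 7, 32, 33), (25, 33, 32, n, 7, 32, 8), (25, 33, 32, n, 7, 4, 28), (25, 33, 32, n, 7, 4, 33), (25, 33, 32, n, 7, 4, 8)}.
Selection C ≠ 7: {(12, 36, 14, n, 32, 16, 5), (12, 36, 14, n, 32, 21, 5), (12, 36, 14, n, 32, 27, 5), (25, 33, 32, n, 7, 18, 28), (25, 33, 32, n, 7, 18, 33), (25, 33, 32, n, 7, 18, 8), (25, 33, 32, n, 7, 23, 28), (25, 33, 32, n, 7, 23, 33), (25, 33, 32, n, 7, 23, 8), (25, 33, 32, n, 7, 32, 28), (25, 33, 32, n, 7, 32, 33), (25, 33, 32, n, 7, 32, 8), (25, 33, 32, n, 7, 4, 28), (25, 33, 32, n, 7, 4, 33), (25, 33, 32, n, 7, 4, 8)}
Keep only column(s) D, A (11 duplicate(s) eliminated): {(28, 25), (33, 25), (5, 12), (8, 25)}

{(28, 25), (33, 25), (5, 12), (8, 25)}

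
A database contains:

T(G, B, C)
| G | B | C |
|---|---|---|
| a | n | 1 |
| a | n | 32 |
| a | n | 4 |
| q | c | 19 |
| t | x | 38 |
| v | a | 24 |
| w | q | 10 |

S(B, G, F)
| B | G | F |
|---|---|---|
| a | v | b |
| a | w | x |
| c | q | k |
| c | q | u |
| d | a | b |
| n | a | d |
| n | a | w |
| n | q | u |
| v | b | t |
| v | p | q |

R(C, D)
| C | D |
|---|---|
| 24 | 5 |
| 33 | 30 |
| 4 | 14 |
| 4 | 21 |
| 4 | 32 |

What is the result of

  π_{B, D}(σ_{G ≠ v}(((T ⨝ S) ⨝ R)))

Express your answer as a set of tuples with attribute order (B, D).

Natural join on G, B: {(a, n, 1, d), (a, n, 1, w), (a, n, 32, d), (a, n, 32, w), (a, n, 4, d), (a, n, 4, w), (q, c, 19, k), (q, c, 19, u), (v, a, 24, b)}
Natural join on C: {(a, n, 4, d, 14), (a, n, 4, d, 21), (a, n, 4, d, 32), (a, n, 4, w, 14), (a, n, 4, w, 21), (a, n, 4, w, 32), (v, a, 24, b, 5)}
Filtering on G ≠ v leaves {(a, n, 4, d, 14), (a, n, 4, d, 21), (a, n, 4, d, 32), (a, n, 4, w, 14), (a, n, 4, w, 21), (a, n, 4, w, 32)}.
Projecting to B, D (3 duplicate(s) eliminated): {(n, 14), (n, 21), (n, 32)}

{(n, 14), (n, 21), (n, 32)}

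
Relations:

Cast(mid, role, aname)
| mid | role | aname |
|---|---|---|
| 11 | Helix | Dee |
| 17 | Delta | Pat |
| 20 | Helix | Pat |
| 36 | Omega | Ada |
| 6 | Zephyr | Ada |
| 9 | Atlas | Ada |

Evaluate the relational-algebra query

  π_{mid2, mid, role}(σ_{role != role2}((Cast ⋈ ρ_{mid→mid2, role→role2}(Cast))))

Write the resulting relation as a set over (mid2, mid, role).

ρ[mid→mid2, role→role2]: schema becomes (mid2, role2, aname); tuples unchanged.
Joining Cast and ρ_{mid→mid2, role→role2}(Cast) on aname yields {(11, Helix, Dee, 11, Helix), (17, Delta, Pat, 17, Delta), (17, Delta, Pat, 20, Helix), (20, Helix, Pat, 17, Delta), (20, Helix, Pat, 20, Helix), (36, Omega, Ada, 36, Omega), (36, Omega, Ada, 6, Zephyr), (36, Omega, Ada, 9, Atlas), (6, Zephyr, Ada, 36, Omega), (6, Zephyr, Ada, 6, Zephyr), (6, Zephyr, Ada, 9, Atlas), (9, Atlas, Ada, 36, Omega), (9, Atlas, Ada, 6, Zephyr), (9, Atlas, Ada, 9, Atlas)}.
Filtering on role != role2 leaves {(17, Delta, Pat, 20, Helix), (20, Helix, Pat, 17, Delta), (36, Omega, Ada, 6, Zephyr), (36, Omega, Ada, 9, Atlas), (6, Zephyr, Ada, 36, Omega), (6, Zephyr, Ada, 9, Atlas), (9, Atlas, Ada, 36, Omega), (9, Atlas, Ada, 6, Zephyr)}.
Keep only column(s) mid2, mid, role: {(17, 20, Helix), (20, 17, Delta), (36, 6, Zephyr), (36, 9, Atlas), (6, 36, Omega), (6, 9, Atlas), (9, 36, Omega), (9, 6, Zephyr)}

{(17, 20, Helix), (20, 17, Delta), (36, 6, Zephyr), (36, 9, Atlas), (6, 36, Omega), (6, 9, Atlas), (9, 36, Omega), (9, 6, Zephyr)}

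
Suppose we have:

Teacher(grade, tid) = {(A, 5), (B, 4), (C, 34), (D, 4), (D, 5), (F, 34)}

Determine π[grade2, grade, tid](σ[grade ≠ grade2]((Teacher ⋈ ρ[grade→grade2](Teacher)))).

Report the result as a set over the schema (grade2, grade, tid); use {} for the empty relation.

ρ[grade→grade2]: schema becomes (grade2, tid); tuples unchanged.
Natural join on tid: {(A, 5, A), (A, 5, D), (B, 4, B), (B, 4, D), (C, 34, C), (C, 34, F), (D, 4, B), (D, 4, D), (D, 5, A), (D, 5, D), (F, 34, C), (F, 34, F)}
Selection grade ≠ grade2: {(A, 5, D), (B, 4, D), (C, 34, F), (D, 4, B), (D, 5, A), (F, 34, C)}
π[grade2, grade, tid]: project onto (grade2, grade, tid) → {(A, D, 5), (B, D, 4), (C, F, 34), (D, A, 5), (D, B, 4), (F, C, 34)}

{(A, D, 5), (B, D, 4), (C, F, 34), (D, A, 5), (D, B, 4), (F, C, 34)}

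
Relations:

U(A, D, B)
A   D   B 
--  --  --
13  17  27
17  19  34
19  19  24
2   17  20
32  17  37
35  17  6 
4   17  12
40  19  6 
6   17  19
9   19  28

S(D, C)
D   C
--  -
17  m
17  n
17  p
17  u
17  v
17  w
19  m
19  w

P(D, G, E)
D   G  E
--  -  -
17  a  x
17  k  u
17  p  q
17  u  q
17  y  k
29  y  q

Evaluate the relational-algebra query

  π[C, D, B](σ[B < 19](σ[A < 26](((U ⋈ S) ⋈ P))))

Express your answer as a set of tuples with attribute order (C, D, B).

{(m, 17, 12), (n, 17, 12), (p, 17, 12), (u, 17, 12), (v, 17, 12), (w, 17, 12)}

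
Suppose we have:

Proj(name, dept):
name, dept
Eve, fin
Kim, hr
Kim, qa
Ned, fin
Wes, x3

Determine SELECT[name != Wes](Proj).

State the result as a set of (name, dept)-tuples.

{(Eve, fin), (Kim, hr), (Kim, qa), (Ned, fin)}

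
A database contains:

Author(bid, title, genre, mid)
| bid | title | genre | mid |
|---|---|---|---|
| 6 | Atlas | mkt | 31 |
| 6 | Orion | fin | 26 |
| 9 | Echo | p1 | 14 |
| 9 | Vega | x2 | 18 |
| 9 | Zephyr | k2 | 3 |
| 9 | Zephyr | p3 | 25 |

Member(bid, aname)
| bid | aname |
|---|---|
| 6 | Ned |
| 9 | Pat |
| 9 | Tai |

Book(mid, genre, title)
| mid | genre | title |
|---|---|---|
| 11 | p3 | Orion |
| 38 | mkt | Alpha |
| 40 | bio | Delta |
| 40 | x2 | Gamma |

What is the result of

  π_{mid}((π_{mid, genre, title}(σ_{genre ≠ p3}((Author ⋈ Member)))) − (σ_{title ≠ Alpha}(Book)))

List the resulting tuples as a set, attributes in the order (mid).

{14, 18, 26, 3, 31}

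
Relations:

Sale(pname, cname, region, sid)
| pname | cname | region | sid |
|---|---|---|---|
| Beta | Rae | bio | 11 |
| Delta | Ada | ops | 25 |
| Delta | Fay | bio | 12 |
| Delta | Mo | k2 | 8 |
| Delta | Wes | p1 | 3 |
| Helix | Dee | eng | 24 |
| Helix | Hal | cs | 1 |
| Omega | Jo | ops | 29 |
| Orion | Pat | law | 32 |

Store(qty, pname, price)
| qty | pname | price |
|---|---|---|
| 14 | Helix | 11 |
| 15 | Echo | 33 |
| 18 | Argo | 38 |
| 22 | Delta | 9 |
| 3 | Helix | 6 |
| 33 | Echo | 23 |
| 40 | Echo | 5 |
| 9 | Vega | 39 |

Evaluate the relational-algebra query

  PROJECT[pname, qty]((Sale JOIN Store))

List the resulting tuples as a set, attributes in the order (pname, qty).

{(Delta, 22), (Helix, 14), (Helix, 3)}

Sale ⋈ Store (natural join on pname): {(Delta, Ada, ops, 25, 22, 9), (Delta, Fay, bio, 12, 22, 9), (Delta, Mo, k2, 8, 22, 9), (Delta, Wes, p1, 3, 22, 9), (Helix, Dee, eng, 24, 14, 11), (Helix, Dee, eng, 24, 3, 6), (Helix, Hal, cs, 1, 14, 11), (Helix, Hal, cs, 1, 3, 6)}
Keep only column(s) pname, qty (5 duplicate(s) eliminated): {(Delta, 22), (Helix, 14), (Helix, 3)}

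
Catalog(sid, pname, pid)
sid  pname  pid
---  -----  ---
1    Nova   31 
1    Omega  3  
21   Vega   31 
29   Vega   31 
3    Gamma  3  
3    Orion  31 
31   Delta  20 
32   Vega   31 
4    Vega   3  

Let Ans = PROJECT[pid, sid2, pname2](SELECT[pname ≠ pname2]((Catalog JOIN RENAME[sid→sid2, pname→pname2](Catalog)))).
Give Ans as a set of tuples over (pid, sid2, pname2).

ρ[sid→sid2, pname→pname2]: schema becomes (sid2, pname2, pid); tuples unchanged.
Natural join on pid: {(1, Nova, 31, 1, Nova), (1, Nova, 31, 21, Vega), (1, Nova, 31, 29, Vega), (1, Nova, 31, 3, Orion), (1, Nova, 31, 32, Vega), (1, Omega, 3, 1, Omega), (1, Omega, 3, 3, Gamma), (1, Omega, 3, 4, Vega), (21, Vega, 31, 1, Nova), (21, Vega, 31, 21, Vega), (21, Vega, 31, 29, Vega), (21, Vega, 31, 3, Orion), (21, Vega, 31, 32, Vega), (29, Vega, 31, 1, Nova), (29, Vega, 31, 21, Vega), (29, Vega, 31, 29, Vega), (29, Vega, 31, 3, Orion), (29, Vega, 31, 32, Vega), (3, Gamma, 3, 1, Omega), (3, Gamma, 3, 3, Gamma), (3, Gamma, 3, 4, Vega), (3, Orion, 31, 1, Nova), (3, Orion, 31, 21, Vega), (3, Orion, 31, 29, Vega), (3, Orion, 31, 3, Orion), (3, Orion, 31, 32, Vega), (31, Delta, 20, 31, Delta), (32, Vega, 31, 1, Nova), (32, Vega, 31, 21, Vega), (32, Vega, 31, 29, Vega), (32, Vega, 31, 3, Orion), (32, Vega, 31, 32, Vega), (4, Vega, 3, 1, Omega), (4, Vega, 3, 3, Gamma), (4, Vega, 3, 4, Vega)}
Filtering on pname ≠ pname2 leaves {(1, Nova, 31, 21, Vega), (1, Nova, 31, 29, Vega), (1, Nova, 31, 3, Orion), (1, Nova, 31, 32, Vega), (1, Omega, 3, 3, Gamma), (1, Omega, 3, 4, Vega), (21, Vega, 31, 1, Nova), (21, Vega, 31, 3, Orion), (29, Vega, 31, 1, Nova), (29, Vega, 31, 3, Orion), (3, Gamma, 3, 1, Omega), (3, Gamma, 3, 4, Vega), (3, Orion, 31, 1, Nova), (3, Orion, 31, 21, Vega), (3, Orion, 31, 29, Vega), (3, Orion, 31, 32, Vega), (32, Vega, 31, 1, Nova), (32, Vega, 31, 3, Orion), (4, Vega, 3, 1, Omega), (4, Vega, 3, 3, Gamma)}.
π_{pid, sid2, pname2} gives {(3, 1, Omega), (3, 3, Gamma), (3, 4, Vega), (31, 1, Nova), (31, 21, Vega), (31, 29, Vega), (31, 3, Orion), (31, 32, Vega)} (12 duplicate(s) eliminated).

{(3, 1, Omega), (3, 3, Gamma), (3, 4, Vega), (31, 1, Nova), (31, 21, Vega), (31, 29, Vega), (31, 3, Orion), (31, 32, Vega)}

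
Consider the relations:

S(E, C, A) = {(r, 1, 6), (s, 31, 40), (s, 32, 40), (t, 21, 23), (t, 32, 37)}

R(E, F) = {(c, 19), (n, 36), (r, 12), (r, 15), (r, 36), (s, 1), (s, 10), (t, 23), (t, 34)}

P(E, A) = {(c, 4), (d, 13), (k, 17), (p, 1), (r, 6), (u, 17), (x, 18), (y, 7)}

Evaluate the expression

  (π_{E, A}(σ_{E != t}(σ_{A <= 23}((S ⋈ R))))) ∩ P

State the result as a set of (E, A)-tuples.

S ⋈ R (natural join on E): {(r, 1, 6, 12), (r, 1, 6, 15), (r, 1, 6, 36), (s, 31, 40, 1), (s, 31, 40, 10), (s, 32, 40, 1), (s, 32, 40, 10), (t, 21, 23, 23), (t, 21, 23, 34), (t, 32, 37, 23), (t, 32, 37, 34)}
σ[A <= 23]: keep tuples satisfying A <= 23 → {(r, 1, 6, 12), (r, 1, 6, 15), (r, 1, 6, 36), (t, 21, 23, 23), (t, 21, 23, 34)}
σ[E != t]: keep tuples satisfying E != t → {(r, 1, 6, 12), (r, 1, 6, 15), (r, 1, 6, 36)}
π_{E, A} gives {(r, 6)} (2 duplicate(s) eliminated).
Set intersection of the two operands is {(r, 6)}.

{(r, 6)}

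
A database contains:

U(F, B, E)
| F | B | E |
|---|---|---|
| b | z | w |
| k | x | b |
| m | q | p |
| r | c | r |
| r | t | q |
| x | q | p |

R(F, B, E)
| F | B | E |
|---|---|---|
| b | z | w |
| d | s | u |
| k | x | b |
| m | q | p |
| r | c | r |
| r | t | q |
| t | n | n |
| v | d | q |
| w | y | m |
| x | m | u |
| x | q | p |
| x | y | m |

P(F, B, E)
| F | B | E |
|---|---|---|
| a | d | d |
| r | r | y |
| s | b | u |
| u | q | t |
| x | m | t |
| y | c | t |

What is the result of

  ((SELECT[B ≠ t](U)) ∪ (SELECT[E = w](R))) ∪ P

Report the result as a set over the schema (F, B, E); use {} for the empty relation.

{(a, d, d), (b, z, w), (k, x, b), (m, q, p), (r, c, r), (r, r, y), (s, b, u), (u, q, t), (x, m, t), (x, q, p), (y, c, t)}

Apply σ_{B ≠ t}; surviving tuples: {(b, z, w), (k, x, b), (m, q, p), (r, c, r), (x, q, p)}
Apply σ_{E = w}; surviving tuples: {(b, z, w)}
Union: {(b, z, w), (k, x, b), (m, q, p), (r, c, r), (x, q, p)} with {(b, z, w)} → {(b, z, w), (k, x, b), (m, q, p), (r, c, r), (x, q, p)}
Union: {(b, z, w), (k, x, b), (m, q, p), (r, c, r), (x, q, p)} with {(a, d, d), (r, r, y), (s, b, u), (u, q, t), (x, m, t), (y, c, t)} → {(a, d, d), (b, z, w), (k, x, b), (m, q, p), (r, c, r), (r, r, y), (s, b, u), (u, q, t), (x, m, t), (x, q, p), (y, c, t)}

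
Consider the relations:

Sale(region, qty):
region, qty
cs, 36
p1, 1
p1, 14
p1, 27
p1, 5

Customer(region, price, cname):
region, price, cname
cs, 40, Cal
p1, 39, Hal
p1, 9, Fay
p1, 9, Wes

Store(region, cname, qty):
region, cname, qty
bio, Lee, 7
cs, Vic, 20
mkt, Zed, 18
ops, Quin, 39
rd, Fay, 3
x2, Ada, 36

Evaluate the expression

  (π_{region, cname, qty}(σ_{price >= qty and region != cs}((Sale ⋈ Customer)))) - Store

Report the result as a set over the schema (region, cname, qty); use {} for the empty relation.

{(p1, Fay, 1), (p1, Fay, 5), (p1, Hal, 1), (p1, Hal, 14), (p1, Hal, 27), (p1, Hal, 5), (p1, Wes, 1), (p1, Wes, 5)}

Sale ⋈ Customer (natural join on region): {(cs, 36, 40, Cal), (p1, 1, 39, Hal), (p1, 1, 9, Fay), (p1, 1, 9, Wes), (p1, 14, 39, Hal), (p1, 14, 9, Fay), (p1, 14, 9, Wes), (p1, 27, 39, Hal), (p1, 27, 9, Fay), (p1, 27, 9, Wes), (p1, 5, 39, Hal), (p1, 5, 9, Fay), (p1, 5, 9, Wes)}
Apply σ_{price >= qty and region != cs}; surviving tuples: {(p1, 1, 39, Hal), (p1, 1, 9, Fay), (p1, 1, 9, Wes), (p1, 14, 39, Hal), (p1, 27, 39, Hal), (p1, 5, 39, Hal), (p1, 5, 9, Fay), (p1, 5, 9, Wes)}
Projecting to region, cname, qty: {(p1, Fay, 1), (p1, Fay, 5), (p1, Hal, 1), (p1, Hal, 14), (p1, Hal, 27), (p1, Hal, 5), (p1, Wes, 1), (p1, Wes, 5)}
Set difference of the two operands is {(p1, Fay, 1), (p1, Fay, 5), (p1, Hal, 1), (p1, Hal, 14), (p1, Hal, 27), (p1, Hal, 5), (p1, Wes, 1), (p1, Wes, 5)}.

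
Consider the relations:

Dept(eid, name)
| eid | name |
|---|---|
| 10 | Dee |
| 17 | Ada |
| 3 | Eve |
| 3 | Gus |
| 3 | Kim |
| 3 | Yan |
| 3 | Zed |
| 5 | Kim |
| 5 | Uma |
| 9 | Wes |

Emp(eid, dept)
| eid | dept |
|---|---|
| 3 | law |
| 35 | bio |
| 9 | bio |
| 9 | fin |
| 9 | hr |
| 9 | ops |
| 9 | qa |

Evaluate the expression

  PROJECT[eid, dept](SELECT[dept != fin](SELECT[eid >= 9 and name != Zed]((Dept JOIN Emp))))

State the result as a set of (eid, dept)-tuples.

{(9, bio), (9, hr), (9, ops), (9, qa)}

Dept ⋈ Emp (natural join on eid): {(3, Eve, law), (3, Gus, law), (3, Kim, law), (3, Yan, law), (3, Zed, law), (9, Wes, bio), (9, Wes, fin), (9, Wes, hr), (9, Wes, ops), (9, Wes, qa)}
Selection eid >= 9 and name != Zed: {(9, Wes, bio), (9, Wes, fin), (9, Wes, hr), (9, Wes, ops), (9, Wes, qa)}
Selection dept != fin: {(9, Wes, bio), (9, Wes, hr), (9, Wes, ops), (9, Wes, qa)}
π_{eid, dept} gives {(9, bio), (9, hr), (9, ops), (9, qa)}.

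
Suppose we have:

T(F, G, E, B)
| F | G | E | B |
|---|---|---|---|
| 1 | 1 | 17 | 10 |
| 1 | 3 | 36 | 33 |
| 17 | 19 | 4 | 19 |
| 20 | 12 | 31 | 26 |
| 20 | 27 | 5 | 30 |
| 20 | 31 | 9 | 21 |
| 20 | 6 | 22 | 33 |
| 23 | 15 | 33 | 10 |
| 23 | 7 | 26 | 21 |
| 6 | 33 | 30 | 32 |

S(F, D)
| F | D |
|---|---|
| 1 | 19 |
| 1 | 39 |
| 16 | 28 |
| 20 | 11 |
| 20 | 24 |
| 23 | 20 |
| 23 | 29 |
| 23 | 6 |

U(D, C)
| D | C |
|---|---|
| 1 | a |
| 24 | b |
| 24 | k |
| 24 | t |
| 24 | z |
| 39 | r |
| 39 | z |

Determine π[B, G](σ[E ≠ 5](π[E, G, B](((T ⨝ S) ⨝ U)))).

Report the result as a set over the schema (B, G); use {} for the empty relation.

Joining T and S on F yields {(1, 1, 17, 10, 19), (1, 1, 17, 10, 39), (1, 3, 36, 33, 19), (1, 3, 36, 33, 39), (20, 12, 31, 26, 11), (20, 12, 31, 26, 24), (20, 27, 5, 30, 11), (20, 27, 5, 30, 24), (20, 31, 9, 21, 11), (20, 31, 9, 21, 24), (20, 6, 22, 33, 11), (20, 6, 22, 33, 24), (23, 15, 33, 10, 20), (23, 15, 33, 10, 29), (23, 15, 33, 10, 6), (23, 7, 26, 21, 20), (23, 7, 26, 21, 29), (23, 7, 26, 21, 6)}.
Joining (T ⨝ S) and U on D yields {(1, 1, 17, 10, 39, r), (1, 1, 17, 10, 39, z), (1, 3, 36, 33, 39, r), (1, 3, 36, 33, 39, z), (20, 12, 31, 26, 24, b), (20, 12, 31, 26, 24, k), (20, 12, 31, 26, 24, t), (20, 12, 31, 26, 24, z), (20, 27, 5, 30, 24, b), (20, 27, 5, 30, 24, k), (20, 27, 5, 30, 24, t), (20, 27, 5, 30, 24, z), (20, 31, 9, 21, 24, b), (20, 31, 9, 21, 24, k), (20, 31, 9, 21, 24, t), (20, 31, 9, 21, 24, z), (20, 6, 22, 33, 24, b), (20, 6, 22, 33, 24, k), (20, 6, 22, 33, 24, t), (20, 6, 22, 33, 24, z)}.
π[E, G, B]: project onto (E, G, B) (14 duplicate(s) eliminated) → {(17, 1, 10), (22, 6, 33), (31, 12, 26), (36, 3, 33), (5, 27, 30), (9, 31, 21)}
σ[E ≠ 5]: keep tuples satisfying E ≠ 5 → {(17, 1, 10), (22, 6, 33), (31, 12, 26), (36, 3, 33), (9, 31, 21)}
π[B, G]: project onto (B, G) → {(10, 1), (21, 31), (26, 12), (33, 3), (33, 6)}

{(10, 1), (21, 31), (26, 12), (33, 3), (33, 6)}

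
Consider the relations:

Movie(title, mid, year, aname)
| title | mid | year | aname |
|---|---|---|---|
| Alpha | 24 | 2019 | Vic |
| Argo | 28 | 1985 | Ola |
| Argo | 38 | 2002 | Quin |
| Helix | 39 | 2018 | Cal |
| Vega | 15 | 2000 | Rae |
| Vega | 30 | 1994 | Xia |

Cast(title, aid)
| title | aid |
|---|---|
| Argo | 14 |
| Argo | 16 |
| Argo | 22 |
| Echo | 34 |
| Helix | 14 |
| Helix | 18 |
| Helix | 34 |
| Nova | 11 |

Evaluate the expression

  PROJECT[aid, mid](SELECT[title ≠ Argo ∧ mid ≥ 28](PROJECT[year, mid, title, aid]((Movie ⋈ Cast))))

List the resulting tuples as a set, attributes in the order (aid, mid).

Natural join on title: {(Argo, 28, 1985, Ola, 14), (Argo, 28, 1985, Ola, 16), (Argo, 28, 1985, Ola, 22), (Argo, 38, 2002, Quin, 14), (Argo, 38, 2002, Quin, 16), (Argo, 38, 2002, Quin, 22), (Helix, 39, 2018, Cal, 14), (Helix, 39, 2018, Cal, 18), (Helix, 39, 2018, Cal, 34)}
π[year, mid, title, aid]: project onto (year, mid, title, aid) → {(1985, 28, Argo, 14), (1985, 28, Argo, 16), (1985, 28, Argo, 22), (2002, 38, Argo, 14), (2002, 38, Argo, 16), (2002, 38, Argo, 22), (2018, 39, Helix, 14), (2018, 39, Helix, 18), (2018, 39, Helix, 34)}
σ[title ≠ Argo ∧ mid ≥ 28]: keep tuples satisfying title ≠ Argo ∧ mid ≥ 28 → {(2018, 39, Helix, 14), (2018, 39, Helix, 18), (2018, 39, Helix, 34)}
π[aid, mid]: project onto (aid, mid) → {(14, 39), (18, 39), (34, 39)}

{(14, 39), (18, 39), (34, 39)}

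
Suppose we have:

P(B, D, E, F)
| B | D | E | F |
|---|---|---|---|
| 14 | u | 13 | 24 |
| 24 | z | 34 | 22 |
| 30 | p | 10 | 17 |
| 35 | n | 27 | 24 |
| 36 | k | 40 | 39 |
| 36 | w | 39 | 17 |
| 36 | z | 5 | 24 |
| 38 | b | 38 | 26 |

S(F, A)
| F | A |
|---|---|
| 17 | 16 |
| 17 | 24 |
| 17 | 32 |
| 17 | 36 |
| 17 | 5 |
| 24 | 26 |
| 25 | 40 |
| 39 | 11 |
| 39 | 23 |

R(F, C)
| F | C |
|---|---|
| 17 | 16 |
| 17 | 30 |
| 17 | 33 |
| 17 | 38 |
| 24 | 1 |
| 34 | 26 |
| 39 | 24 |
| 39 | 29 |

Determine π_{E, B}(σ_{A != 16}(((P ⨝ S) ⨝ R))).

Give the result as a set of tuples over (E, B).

{(10, 30), (13, 14), (27, 35), (39, 36), (40, 36), (5, 36)}

P ⋈ S (natural join on F): {(14, u, 13, 24, 26), (30, p, 10, 17, 16), (30, p, 10, 17, 24), (30, p, 10, 17, 32), (30, p, 10, 17, 36), (30, p, 10, 17, 5), (35, n, 27, 24, 26), (36, k, 40, 39, 11), (36, k, 40, 39, 23), (36, w, 39, 17, 16), (36, w, 39, 17, 24), (36, w, 39, 17, 32), (36, w, 39, 17, 36), (36, w, 39, 17, 5), (36, z, 5, 24, 26)}
(P ⨝ S) ⋈ R (natural join on F): {(14, u, 13, 24, 26, 1), (30, p, 10, 17, 16, 16), (30, p, 10, 17, 16, 30), (30, p, 10, 17, 16, 33), (30, p, 10, 17, 16, 38), (30, p, 10, 17, 24, 16), (30, p, 10, 17, 24, 30), (30, p, 10, 17, 24, 33), (30, p, 10, 17, 24, 38), (30, p, 10, 17, 32, 16), (30, p, 10, 17, 32, 30), (30, p, 10, 17, 32, 33), (30, p, 10, 17, 32, 38), (30, p, 10, 17, 36, 16), (30, p, 10, 17, 36, 30), (30, p, 10, 17, 36, 33), (30, p, 10, 17, 36, 38), (30, p, 10, 17, 5, 16), (30, p, 10, 17, 5, 30), (30, p, 10, 17, 5, 33), (30, p, 10, 17, 5, 38), (35, n, 27, 24, 26, 1), (36, k, 40, 39, 11, 24), (36, k, 40, 39, 11, 29), (36, k, 40, 39, 23, 24), (36, k, 40, 39, 23, 29), (36, w, 39, 17, 16, 16), (36, w, 39, 17, 16, 30), (36, w, 39, 17, 16, 33), (36, w, 39, 17, 16, 38), (36, w, 39, 17, 24, 16), (36, w, 39, 17, 24, 30), (36, w, 39, 17, 24, 33), (36, w, 39, 17, 24, 38), (36, w, 39, 17, 32, 16), (36, w, 39, 17, 32, 30), (36, w, 39, 17, 32, 33), (36, w, 39, 17, 32, 38), (36, w, 39, 17, 36, 16), (36, w, 39, 17, 36, 30), (36, w, 39, 17, 36, 33), (36, w, 39, 17, 36, 38), (36, w, 39, 17, 5, 16), (36, w, 39, 17, 5, 30), (36, w, 39, 17, 5, 33), (36, w, 39, 17, 5, 38), (36, z, 5, 24, 26, 1)}
Filtering on A != 16 leaves {(14, u, 13, 24, 26, 1), (30, p, 10, 17, 24, 16), (30, p, 10, 17, 24, 30), (30, p, 10, 17, 24, 33), (30, p, 10, 17, 24, 38), (30, p, 10, 17, 32, 16), (30, p, 10, 17, 32, 30), (30, p, 10, 17, 32, 33), (30, p, 10, 17, 32, 38), (30, p, 10, 17, 36, 16), (30, p, 10, 17, 36, 30), (30, p, 10, 17, 36, 33), (30, p, 10, 17, 36, 38), (30, p, 10, 17, 5, 16), (30, p, 10, 17, 5, 30), (30, p, 10, 17, 5, 33), (30, p, 10, 17, 5, 38), (35, n, 27, 24, 26, 1), (36, k, 40, 39, 11, 24), (36, k, 40, 39, 11, 29), (36, k, 40, 39, 23, 24), (36, k, 40, 39, 23, 29), (36, w, 39, 17, 24, 16), (36, w, 39, 17, 24, 30), (36, w, 39, 17, 24, 33), (36, w, 39, 17, 24, 38), (36, w, 39, 17, 32, 16), (36, w, 39, 17, 32, 30), (36, w, 39, 17, 32, 33), (36, w, 39, 17, 32, 38), (36, w, 39, 17, 36, 16), (36, w, 39, 17, 36, 30), (36, w, 39, 17, 36, 33), (36, w, 39, 17, 36, 38), (36, w, 39, 17, 5, 16), (36, w, 39, 17, 5, 30), (36, w, 39, 17, 5, 33), (36, w, 39, 17, 5, 38), (36, z, 5, 24, 26, 1)}.
Keep only column(s) E, B (33 duplicate(s) eliminated): {(10, 30), (13, 14), (27, 35), (39, 36), (40, 36), (5, 36)}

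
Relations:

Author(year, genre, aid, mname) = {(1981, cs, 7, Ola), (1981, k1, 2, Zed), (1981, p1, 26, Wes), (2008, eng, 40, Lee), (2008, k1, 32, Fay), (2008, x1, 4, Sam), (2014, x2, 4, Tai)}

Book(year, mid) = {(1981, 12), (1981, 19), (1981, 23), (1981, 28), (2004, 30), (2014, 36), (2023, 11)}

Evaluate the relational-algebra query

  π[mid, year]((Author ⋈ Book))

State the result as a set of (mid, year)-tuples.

Natural join on year: {(1981, cs, 7, Ola, 12), (1981, cs, 7, Ola, 19), (1981, cs, 7, Ola, 23), (1981, cs, 7, Ola, 28), (1981, k1, 2, Zed, 12), (1981, k1, 2, Zed, 19), (1981, k1, 2, Zed, 23), (1981, k1, 2, Zed, 28), (1981, p1, 26, Wes, 12), (1981, p1, 26, Wes, 19), (1981, p1, 26, Wes, 23), (1981, p1, 26, Wes, 28), (2014, x2, 4, Tai, 36)}
Projecting to mid, year (8 duplicate(s) eliminated): {(12, 1981), (19, 1981), (23, 1981), (28, 1981), (36, 2014)}

{(12, 1981), (19, 1981), (23, 1981), (28, 1981), (36, 2014)}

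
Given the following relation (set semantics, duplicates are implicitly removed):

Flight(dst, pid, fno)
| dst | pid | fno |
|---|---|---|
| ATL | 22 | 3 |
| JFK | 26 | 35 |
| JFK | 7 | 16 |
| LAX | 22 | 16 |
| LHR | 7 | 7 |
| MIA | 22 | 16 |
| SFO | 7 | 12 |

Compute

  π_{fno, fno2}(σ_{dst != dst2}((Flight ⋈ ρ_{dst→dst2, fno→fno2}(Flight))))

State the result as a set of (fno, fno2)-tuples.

ρ[dst→dst2, fno→fno2]: schema becomes (dst2, pid, fno2); tuples unchanged.
Flight ⋈ ρ_{dst→dst2, fno→fno2}(Flight) (natural join on pid): {(ATL, 22, 3, ATL, 3), (ATL, 22, 3, LAX, 16), (ATL, 22, 3, MIA, 16), (JFK, 26, 35, JFK, 35), (JFK, 7, 16, JFK, 16), (JFK, 7, 16, LHR, 7), (JFK, 7, 16, SFO, 12), (LAX, 22, 16, ATL, 3), (LAX, 22, 16, LAX, 16), (LAX, 22, 16, MIA, 16), (LHR, 7, 7, JFK, 16), (LHR, 7, 7, LHR, 7), (LHR, 7, 7, SFO, 12), (MIA, 22, 16, ATL, 3), (MIA, 22, 16, LAX, 16), (MIA, 22, 16, MIA, 16), (SFO, 7, 12, JFK, 16), (SFO, 7, 12, LHR, 7), (SFO, 7, 12, SFO, 12)}
Filtering on dst != dst2 leaves {(ATL, 22, 3, LAX, 16), (ATL, 22, 3, MIA, 16), (JFK, 7, 16, LHR, 7), (JFK, 7, 16, SFO, 12), (LAX, 22, 16, ATL, 3), (LAX, 22, 16, MIA, 16), (LHR, 7, 7, JFK, 16), (LHR, 7, 7, SFO, 12), (MIA, 22, 16, ATL, 3), (MIA, 22, 16, LAX, 16), (SFO, 7, 12, JFK, 16), (SFO, 7, 12, LHR, 7)}.
Keep only column(s) fno, fno2 (3 duplicate(s) eliminated): {(12, 16), (12, 7), (16, 12), (16, 16), (16, 3), (16, 7), (3, 16), (7, 12), (7, 16)}

{(12, 16), (12, 7), (16, 12), (16, 16), (16, 3), (16, 7), (3, 16), (7, 12), (7, 16)}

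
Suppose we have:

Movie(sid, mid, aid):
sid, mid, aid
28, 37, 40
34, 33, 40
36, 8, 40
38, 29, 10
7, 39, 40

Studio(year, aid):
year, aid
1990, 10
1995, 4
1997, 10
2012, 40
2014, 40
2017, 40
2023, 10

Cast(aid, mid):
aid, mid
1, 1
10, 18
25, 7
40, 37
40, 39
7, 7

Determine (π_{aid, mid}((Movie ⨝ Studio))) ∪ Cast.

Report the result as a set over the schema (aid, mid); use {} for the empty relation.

{(1, 1), (10, 18), (10, 29), (25, 7), (40, 33), (40, 37), (40, 39), (40, 8), (7, 7)}

Natural join on aid: {(28, 37, 40, 2012), (28, 37, 40, 2014), (28, 37, 40, 2017), (34, 33, 40, 2012), (34, 33, 40, 2014), (34, 33, 40, 2017), (36, 8, 40, 2012), (36, 8, 40, 2014), (36, 8, 40, 2017), (38, 29, 10, 1990), (38, 29, 10, 1997), (38, 29, 10, 2023), (7, 39, 40, 2012), (7, 39, 40, 2014), (7, 39, 40, 2017)}
π_{aid, mid} gives {(10, 29), (40, 33), (40, 37), (40, 39), (40, 8)} (10 duplicate(s) eliminated).
Taking the union: {(1, 1), (10, 18), (10, 29), (25, 7), (40, 33), (40, 37), (40, 39), (40, 8), (7, 7)}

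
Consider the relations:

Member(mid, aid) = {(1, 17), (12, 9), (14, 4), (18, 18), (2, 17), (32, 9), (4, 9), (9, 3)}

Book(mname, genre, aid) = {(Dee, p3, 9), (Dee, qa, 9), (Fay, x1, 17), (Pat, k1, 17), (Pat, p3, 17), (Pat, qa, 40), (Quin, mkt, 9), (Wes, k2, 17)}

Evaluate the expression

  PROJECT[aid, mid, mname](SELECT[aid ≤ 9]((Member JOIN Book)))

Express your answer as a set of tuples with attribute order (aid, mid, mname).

Joining Member and Book on aid yields {(1, 17, Fay, x1), (1, 17, Pat, k1), (1, 17, Pat, p3), (1, 17, Wes, k2), (12, 9, Dee, p3), (12, 9, Dee, qa), (12, 9, Quin, mkt), (2, 17, Fay, x1), (2, 17, Pat, k1), (2, 17, Pat, p3), (2, 17, Wes, k2), (32, 9, Dee, p3), (32, 9, Dee, qa), (32, 9, Quin, mkt), (4, 9, Dee, p3), (4, 9, Dee, qa), (4, 9, Quin, mkt)}.
Selection aid ≤ 9: {(12, 9, Dee, p3), (12, 9, Dee, qa), (12, 9, Quin, mkt), (32, 9, Dee, p3), (32, 9, Dee, qa), (32, 9, Quin, mkt), (4, 9, Dee, p3), (4, 9, Dee, qa), (4, 9, Quin, mkt)}
Projecting to aid, mid, mname (3 duplicate(s) eliminated): {(9, 12, Dee), (9, 12, Quin), (9, 32, Dee), (9, 32, Quin), (9, 4, Dee), (9, 4, Quin)}

{(9, 12, Dee), (9, 12, Quin), (9, 32, Dee), (9, 32, Quin), (9, 4, Dee), (9, 4, Quin)}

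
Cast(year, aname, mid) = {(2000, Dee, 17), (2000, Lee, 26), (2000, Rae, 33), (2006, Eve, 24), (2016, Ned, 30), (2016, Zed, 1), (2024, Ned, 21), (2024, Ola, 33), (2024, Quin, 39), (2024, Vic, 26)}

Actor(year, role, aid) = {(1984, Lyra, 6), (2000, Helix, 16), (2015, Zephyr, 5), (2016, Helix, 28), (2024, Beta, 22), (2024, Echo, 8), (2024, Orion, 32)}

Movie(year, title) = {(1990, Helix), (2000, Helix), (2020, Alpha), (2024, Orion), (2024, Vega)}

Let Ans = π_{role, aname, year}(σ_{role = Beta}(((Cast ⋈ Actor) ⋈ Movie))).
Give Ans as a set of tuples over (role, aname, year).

Joining Cast and Actor on year yields {(2000, Dee, 17, Helix, 16), (2000, Lee, 26, Helix, 16), (2000, Rae, 33, Helix, 16), (2016, Ned, 30, Helix, 28), (2016, Zed, 1, Helix, 28), (2024, Ned, 21, Beta, 22), (2024, Ned, 21, Echo, 8), (2024, Ned, 21, Orion, 32), (2024, Ola, 33, Beta, 22), (2024, Ola, 33, Echo, 8), (2024, Ola, 33, Orion, 32), (2024, Quin, 39, Beta, 22), (2024, Quin, 39, Echo, 8), (2024, Quin, 39, Orion, 32), (2024, Vic, 26, Beta, 22), (2024, Vic, 26, Echo, 8), (2024, Vic, 26, Orion, 32)}.
Joining (Cast ⋈ Actor) and Movie on year yields {(2000, Dee, 17, Helix, 16, Helix), (2000, Lee, 26, Helix, 16, Helix), (2000, Rae, 33, Helix, 16, Helix), (2024, Ned, 21, Beta, 22, Orion), (2024, Ned, 21, Beta, 22, Vega), (2024, Ned, 21, Echo, 8, Orion), (2024, Ned, 21, Echo, 8, Vega), (2024, Ned, 21, Orion, 32, Orion), (2024, Ned, 21, Orion, 32, Vega), (2024, Ola, 33, Beta, 22, Orion), (2024, Ola, 33, Beta, 22, Vega), (2024, Ola, 33, Echo, 8, Orion), (2024, Ola, 33, Echo, 8, Vega), (2024, Ola, 33, Orion, 32, Orion), (2024, Ola, 33, Orion, 32, Vega), (2024, Quin, 39, Beta, 22, Orion), (2024, Quin, 39, Beta, 22, Vega), (2024, Quin, 39, Echo, 8, Orion), (2024, Quin, 39, Echo, 8, Vega), (2024, Quin, 39, Orion, 32, Orion), (2024, Quin, 39, Orion, 32, Vega), (2024, Vic, 26, Beta, 22, Orion), (2024, Vic, 26, Beta, 22, Vega), (2024, Vic, 26, Echo, 8, Orion), (2024, Vic, 26, Echo, 8, Vega), (2024, Vic, 26, Orion, 32, Orion), (2024, Vic, 26, Orion, 32, Vega)}.
σ[role = Beta]: keep tuples satisfying role = Beta → {(2024, Ned, 21, Beta, 22, Orion), (2024, Ned, 21, Beta, 22, Vega), (2024, Ola, 33, Beta, 22, Orion), (2024, Ola, 33, Beta, 22, Vega), (2024, Quin, 39, Beta, 22, Orion), (2024, Quin, 39, Beta, 22, Vega), (2024, Vic, 26, Beta, 22, Orion), (2024, Vic, 26, Beta, 22, Vega)}
π[role, aname, year]: project onto (role, aname, year) (4 duplicate(s) eliminated) → {(Beta, Ned, 2024), (Beta, Ola, 2024), (Beta, Quin, 2024), (Beta, Vic, 2024)}

{(Beta, Ned, 2024), (Beta, Ola, 2024), (Beta, Quin, 2024), (Beta, Vic, 2024)}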